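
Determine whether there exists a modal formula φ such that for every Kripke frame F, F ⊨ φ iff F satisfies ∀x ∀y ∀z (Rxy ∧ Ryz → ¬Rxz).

Not modally definable

Modal frame validity is preserved under surjective bounded morphisms.
The 5-cycle (worlds a,b,c,d,e with a→b→c→d→e→a) is intransitive. Mapping every world to a single reflexive point • is a surjective bounded morphism; the reflexive point is not intransitive (R••∧R•• but R••).
So no modal formula (or set of formulas) defines exactly the intransitive frames.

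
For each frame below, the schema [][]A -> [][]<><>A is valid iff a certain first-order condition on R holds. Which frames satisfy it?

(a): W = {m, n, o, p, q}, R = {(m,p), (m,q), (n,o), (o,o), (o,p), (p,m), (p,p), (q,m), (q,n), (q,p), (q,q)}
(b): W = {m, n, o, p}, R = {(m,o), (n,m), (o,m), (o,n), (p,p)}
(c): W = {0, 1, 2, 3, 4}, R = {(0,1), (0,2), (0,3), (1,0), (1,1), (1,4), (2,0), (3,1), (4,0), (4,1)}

(a), (c)

The schema corresponds to a generalized confluence (Geach) condition: forall x forall z (x R^2 z -> exists w (x R^2 w & z R^2 w)).
(a): condition met.
(b): fails — mR²n but no w with mR²w and nR²w.
(c): condition met.
Valid on: (a), (c).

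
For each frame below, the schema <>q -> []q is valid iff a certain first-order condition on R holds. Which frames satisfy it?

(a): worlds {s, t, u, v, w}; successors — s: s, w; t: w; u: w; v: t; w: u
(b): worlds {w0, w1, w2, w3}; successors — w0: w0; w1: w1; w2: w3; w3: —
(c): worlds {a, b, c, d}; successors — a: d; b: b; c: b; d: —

The schema corresponds to partial functionality: forall x forall y forall z (Rxy & Rxz -> y = z).
(a): fails — s sees both s and w.
(b): ✓.
(c): ✓.
Valid on: (b), (c).

(b), (c)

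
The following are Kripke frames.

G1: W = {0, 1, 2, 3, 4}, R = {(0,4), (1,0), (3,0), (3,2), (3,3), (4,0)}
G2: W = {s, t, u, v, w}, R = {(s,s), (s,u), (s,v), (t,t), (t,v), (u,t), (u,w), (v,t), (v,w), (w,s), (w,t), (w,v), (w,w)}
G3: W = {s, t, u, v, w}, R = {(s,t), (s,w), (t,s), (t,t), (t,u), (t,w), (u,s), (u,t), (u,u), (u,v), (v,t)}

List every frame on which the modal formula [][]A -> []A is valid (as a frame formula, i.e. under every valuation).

This is the axiom for density; its first-order frame correspondent is forall x forall y (Rxy -> exists z (Rxz & Rzy)).
G1: fails — R10 but no z with R1z and Rz0.
G2: satisfies the condition.
G3: satisfies the condition.
Valid on: G2, G3.

G2, G3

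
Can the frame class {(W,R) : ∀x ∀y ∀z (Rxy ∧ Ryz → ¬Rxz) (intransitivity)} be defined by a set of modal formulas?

Not modally definable

Modal frame validity is preserved under surjective bounded morphisms.
The 7-cycle (worlds a,b,c,d,e,f,g with a→b→c→d→e→f→g→a) is intransitive. Mapping every world to a single reflexive point • is a surjective bounded morphism; the reflexive point is not intransitive (R••∧R•• but R••).
Hence intransitivity is not modally definable.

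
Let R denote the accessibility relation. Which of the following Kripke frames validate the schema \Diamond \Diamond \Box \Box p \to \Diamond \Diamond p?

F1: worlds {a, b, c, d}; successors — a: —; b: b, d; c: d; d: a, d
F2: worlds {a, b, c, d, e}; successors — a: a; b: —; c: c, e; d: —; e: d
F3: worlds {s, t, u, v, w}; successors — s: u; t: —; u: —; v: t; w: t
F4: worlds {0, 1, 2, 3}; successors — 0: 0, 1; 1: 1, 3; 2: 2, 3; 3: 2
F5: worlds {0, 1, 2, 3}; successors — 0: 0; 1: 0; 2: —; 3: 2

Frame correspondent (Sahlqvist): \forall x \forall y (x R^2 y \to \exists w (y R^2 w \wedge x R^2 w)) — i.e. a generalized confluence (Geach) condition.
F1: fails — bR²a but no w with aR²w and bR²w.
F2: fails — cR²d but no w with dR²w and cR²w.
F3: condition met.
F4: condition met.
F5: condition met.
Valid on: F3, F4, F5.

F3, F4, F5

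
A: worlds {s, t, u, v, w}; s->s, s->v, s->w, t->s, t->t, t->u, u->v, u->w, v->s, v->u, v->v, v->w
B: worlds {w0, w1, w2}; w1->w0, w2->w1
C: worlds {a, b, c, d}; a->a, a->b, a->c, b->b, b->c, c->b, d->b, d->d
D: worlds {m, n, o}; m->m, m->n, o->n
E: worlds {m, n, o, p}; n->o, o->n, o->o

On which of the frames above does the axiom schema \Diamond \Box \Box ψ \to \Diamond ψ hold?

C, E

This is the axiom for a generalized confluence (Geach) condition; its first-order frame correspondent is \forall x \forall y (xRy \to \exists w (y R^2 w \wedge xRw)).
A: fails — sRw but no w* with wR²w* and sRw*.
B: fails — w1Rw0 but no w with w0R²w and w1Rw.
C: ✓.
D: fails — mRn but no w with nR²w and mRw.
E: ✓.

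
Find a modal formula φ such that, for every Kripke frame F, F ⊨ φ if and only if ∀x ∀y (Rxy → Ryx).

ψ → □◇ψ

The condition is symmetry. The B schema ψ → □◇ψ defines it.
Suppose ψ→□◇ψ is valid. Take Rxy and set V(ψ)={x}. Then ψ at x, so □◇ψ at x, so ◇ψ at y, so some z with Ryz has ψ; z=x, i.e. Ryx.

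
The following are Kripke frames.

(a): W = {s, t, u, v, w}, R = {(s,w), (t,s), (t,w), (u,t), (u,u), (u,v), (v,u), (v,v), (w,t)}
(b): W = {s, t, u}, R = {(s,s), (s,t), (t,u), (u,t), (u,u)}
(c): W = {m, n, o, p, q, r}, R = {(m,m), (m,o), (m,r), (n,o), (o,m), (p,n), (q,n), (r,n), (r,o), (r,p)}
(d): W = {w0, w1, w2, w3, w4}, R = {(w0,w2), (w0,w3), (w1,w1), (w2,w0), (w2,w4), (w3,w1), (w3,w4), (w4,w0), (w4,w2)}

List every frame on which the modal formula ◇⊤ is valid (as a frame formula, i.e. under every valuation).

Frame correspondent (Sahlqvist): ∀x ∃y Rxy — i.e. seriality.
(a): condition met.
(b): condition met.
(c): condition met.
(d): condition met.
Valid on: (a), (b), (c), (d).

(a), (b), (c), (d)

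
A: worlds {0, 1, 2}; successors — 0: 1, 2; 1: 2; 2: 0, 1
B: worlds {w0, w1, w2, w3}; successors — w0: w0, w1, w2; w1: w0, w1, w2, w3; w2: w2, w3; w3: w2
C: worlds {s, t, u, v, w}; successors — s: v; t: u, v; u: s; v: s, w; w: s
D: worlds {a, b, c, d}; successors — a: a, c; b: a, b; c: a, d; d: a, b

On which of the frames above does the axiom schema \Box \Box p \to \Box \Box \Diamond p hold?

B, D

The schema corresponds to a generalized confluence (Geach) condition: \forall x \forall z (x R^2 z \to \exists w (x R^2 w \wedge zRw)).
A: fails — 1R²1 but no w with 1R²w and 1Rw.
B: ✓.
C: fails — sR²s but no w* with sR²w* and sRw*.
D: ✓.
Valid on: B, D.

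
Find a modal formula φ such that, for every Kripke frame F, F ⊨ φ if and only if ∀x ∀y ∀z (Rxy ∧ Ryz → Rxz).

This is transitivity; the standard corresponding axiom is 4: □s → □□s.

□s → □□s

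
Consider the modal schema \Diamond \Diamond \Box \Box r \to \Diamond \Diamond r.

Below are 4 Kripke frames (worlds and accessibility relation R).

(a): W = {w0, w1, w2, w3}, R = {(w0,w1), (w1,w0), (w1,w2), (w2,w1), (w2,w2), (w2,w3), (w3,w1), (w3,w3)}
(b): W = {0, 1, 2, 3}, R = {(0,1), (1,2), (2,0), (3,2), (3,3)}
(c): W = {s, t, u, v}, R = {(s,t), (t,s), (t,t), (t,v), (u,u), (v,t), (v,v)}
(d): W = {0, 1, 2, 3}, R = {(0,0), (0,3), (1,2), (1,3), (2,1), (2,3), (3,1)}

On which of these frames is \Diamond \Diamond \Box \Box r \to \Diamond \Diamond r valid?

(a), (c), (d)

Frame correspondent (Sahlqvist): \forall x \forall y (x R^2 y \to \exists w (y R^2 w \wedge x R^2 w)) — i.e. a generalized confluence (Geach) condition.
(a): holds.
(b): fails — 0R²2 but no w with 2R²w and 0R²w.
(c): holds.
(d): holds.
Valid on: (a), (c), (d).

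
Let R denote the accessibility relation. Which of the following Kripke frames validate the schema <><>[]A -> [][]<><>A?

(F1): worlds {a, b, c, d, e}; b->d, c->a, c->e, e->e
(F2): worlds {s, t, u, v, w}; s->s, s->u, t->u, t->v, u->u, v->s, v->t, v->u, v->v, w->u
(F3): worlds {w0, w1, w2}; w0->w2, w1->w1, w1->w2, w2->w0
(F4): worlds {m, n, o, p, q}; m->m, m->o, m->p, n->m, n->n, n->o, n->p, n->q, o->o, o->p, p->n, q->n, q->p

Frame correspondent (Sahlqvist): forall x forall y forall z ((x R^2 y & x R^2 z) -> exists w (yRw & z R^2 w)) — i.e. a generalized confluence (Geach) condition.
(F1): satisfies the condition.
(F2): satisfies the condition.
(F3): fails — w0R²w0, w0R²w0 but no w with w0Rw and w0R²w.
(F4): satisfies the condition.
Valid on: (F1), (F2), (F4).

(F1), (F2), (F4)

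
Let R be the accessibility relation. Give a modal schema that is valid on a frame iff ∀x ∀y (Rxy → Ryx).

This is symmetry; the standard corresponding axiom is B: s → □◇s.
Suppose s→□◇s is valid. Take Rxy and set V(s)={x}. Then s at x, so □◇s at x, so ◇s at y, so some z with Ryz has s; z=x, i.e. Ryx.

s → □◇s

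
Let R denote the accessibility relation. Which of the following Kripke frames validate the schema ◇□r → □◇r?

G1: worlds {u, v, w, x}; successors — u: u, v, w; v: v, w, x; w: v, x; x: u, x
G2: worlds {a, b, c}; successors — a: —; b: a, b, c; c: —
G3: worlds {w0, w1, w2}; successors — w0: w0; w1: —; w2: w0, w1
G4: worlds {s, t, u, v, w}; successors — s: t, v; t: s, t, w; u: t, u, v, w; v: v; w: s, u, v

G1

The schema corresponds to convergence: ∀x ∀y ∀z (Rxy ∧ Rxz → ∃w (Ryw ∧ Rzw)).
G1: holds.
G2: fails — Rba and Rba but a and a have no common successor.
G3: fails — Rw2w0 and Rw2w1 but w0 and w1 have no common successor.
G4: fails — Rsv and Rst but v and t have no common successor.
Valid on: G1.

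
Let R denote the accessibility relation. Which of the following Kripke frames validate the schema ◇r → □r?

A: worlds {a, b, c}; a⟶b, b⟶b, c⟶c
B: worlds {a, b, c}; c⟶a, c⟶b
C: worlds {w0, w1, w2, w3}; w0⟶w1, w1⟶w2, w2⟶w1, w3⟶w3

A, C

The schema corresponds to partial functionality: ∀x ∀y ∀z (Rxy ∧ Rxz → y = z).
A: condition met.
B: fails — c sees both a and b.
C: condition met.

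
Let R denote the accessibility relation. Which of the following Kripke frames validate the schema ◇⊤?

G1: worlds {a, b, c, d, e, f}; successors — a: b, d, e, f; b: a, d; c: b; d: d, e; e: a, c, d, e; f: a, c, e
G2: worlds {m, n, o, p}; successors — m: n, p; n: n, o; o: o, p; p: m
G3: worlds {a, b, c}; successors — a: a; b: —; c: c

The schema corresponds to seriality: ∀x ∃y Rxy.
G1: condition met.
G2: condition met.
G3: fails — world b has no successor.
Valid on: G1, G2.

G1, G2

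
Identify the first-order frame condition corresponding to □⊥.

This schema is the Ver axiom.
It corresponds to emptiness of R: ∀x ∀y ¬Rxy.

Emptiness of R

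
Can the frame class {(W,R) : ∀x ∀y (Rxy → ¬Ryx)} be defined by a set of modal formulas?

Any modally definable frame class is closed under surjective bounded morphisms.
The 5-cycle (worlds a,b,c,d,e with a→b→c→d→e→a) is asymmetric. Mapping every world to a single reflexive point • is a surjective bounded morphism, and the reflexive point is not asymmetric (R•• but asymmetry requires ¬R••).
So the class is not modally definable.

Not definable by any modal formula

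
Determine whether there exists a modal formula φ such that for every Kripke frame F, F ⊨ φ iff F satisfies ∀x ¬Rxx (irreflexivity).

No — not modally definable

Modal frame validity is preserved under surjective bounded morphisms.
The 3-cycle (worlds s,t,u with s→t→u→s) is irreflexive, and the map sending every world to a single reflexive point • is a surjective bounded morphism (forth: every edge maps to (•,•); back: every world has a successor). So any modal formula valid on the 3-cycle is also valid on the reflexive point, which is not irreflexive.
Hence irreflexivity is not modally definable.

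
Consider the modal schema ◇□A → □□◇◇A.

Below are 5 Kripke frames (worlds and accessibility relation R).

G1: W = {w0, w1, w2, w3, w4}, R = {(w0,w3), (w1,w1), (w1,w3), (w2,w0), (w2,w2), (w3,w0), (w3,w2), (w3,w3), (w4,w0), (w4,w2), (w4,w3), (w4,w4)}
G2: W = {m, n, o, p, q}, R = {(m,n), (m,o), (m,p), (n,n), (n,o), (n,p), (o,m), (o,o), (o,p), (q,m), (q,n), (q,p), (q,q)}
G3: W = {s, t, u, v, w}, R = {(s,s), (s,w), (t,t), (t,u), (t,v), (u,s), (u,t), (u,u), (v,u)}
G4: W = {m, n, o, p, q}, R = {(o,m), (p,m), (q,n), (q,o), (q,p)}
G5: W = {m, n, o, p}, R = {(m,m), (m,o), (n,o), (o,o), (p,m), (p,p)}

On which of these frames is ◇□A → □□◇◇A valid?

G1

The schema corresponds to a generalized confluence (Geach) condition: ∀x ∀y ∀z ((xRy ∧ xR²z) → ∃w (yRw ∧ zR²w)).
G1: satisfies the condition.
G2: fails — mRn, mR²p but no w with nRw and pR²w.
G3: fails — sRs, sR²w but no w* with sRw* and wR²w*.
G4: fails — qRn, qR²m but no w with nRw and mR²w.
G5: fails — pRp, pR²o but no w with pRw and oR²w.
Valid on: G1.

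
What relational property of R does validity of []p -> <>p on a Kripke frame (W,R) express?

This schema is the D axiom.
It corresponds to seriality: forall x exists y Rxy.

Seriality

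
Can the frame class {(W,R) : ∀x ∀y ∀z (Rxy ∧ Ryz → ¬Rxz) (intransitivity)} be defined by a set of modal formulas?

Not modally definable

Modal frame validity is preserved under surjective bounded morphisms.
The 3-cycle (worlds a,b,c with a→b→c→a) is intransitive. Mapping every world to a single reflexive point • is a surjective bounded morphism; the reflexive point is not intransitive (R••∧R•• but R••).
So no modal formula (or set of formulas) defines exactly the intransitive frames.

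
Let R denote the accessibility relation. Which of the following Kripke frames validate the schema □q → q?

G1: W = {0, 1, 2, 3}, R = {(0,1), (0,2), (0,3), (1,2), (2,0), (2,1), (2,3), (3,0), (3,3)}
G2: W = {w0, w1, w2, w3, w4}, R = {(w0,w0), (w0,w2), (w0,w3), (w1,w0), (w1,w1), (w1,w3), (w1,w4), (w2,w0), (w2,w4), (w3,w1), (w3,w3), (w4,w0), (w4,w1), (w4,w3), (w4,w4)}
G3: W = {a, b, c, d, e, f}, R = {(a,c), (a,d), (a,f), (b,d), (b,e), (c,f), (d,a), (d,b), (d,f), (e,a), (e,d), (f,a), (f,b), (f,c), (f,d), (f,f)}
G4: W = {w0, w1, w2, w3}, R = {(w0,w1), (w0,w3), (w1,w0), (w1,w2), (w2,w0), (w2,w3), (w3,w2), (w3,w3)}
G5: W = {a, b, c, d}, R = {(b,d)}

This is the axiom for reflexivity; its first-order frame correspondent is ∀x Rxx.
G1: fails — world 0 does not see itself.
G2: fails — world w2 does not see itself.
G3: fails — world a does not see itself.
G4: fails — world w0 does not see itself.
G5: fails — world a does not see itself.

none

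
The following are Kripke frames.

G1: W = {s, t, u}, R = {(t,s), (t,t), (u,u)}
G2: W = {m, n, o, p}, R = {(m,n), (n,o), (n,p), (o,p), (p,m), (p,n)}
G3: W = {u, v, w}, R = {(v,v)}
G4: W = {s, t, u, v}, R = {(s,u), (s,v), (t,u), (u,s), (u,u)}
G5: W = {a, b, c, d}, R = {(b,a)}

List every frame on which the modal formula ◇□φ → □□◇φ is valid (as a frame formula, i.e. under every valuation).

The schema corresponds to a generalized confluence (Geach) condition: ∀x ∀y ∀z ((xRy ∧ xR²z) → ∃w (yRw ∧ zRw)).
G1: fails — tRs, tR²s but no w with sRw and sRw.
G2: fails — mRn, mR²p but no w with nRw and pRw.
G3: satisfies the condition.
G4: fails — sRv, sR²s but no w with vRw and sRw.
G5: satisfies the condition.
Valid on: G3, G5.

G3, G5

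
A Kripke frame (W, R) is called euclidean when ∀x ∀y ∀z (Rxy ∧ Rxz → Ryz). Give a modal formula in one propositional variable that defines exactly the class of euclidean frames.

The condition is the Euclidean property. The 5 schema ◇r → □◇r defines it.
Suppose ◇r→□◇r is valid. Take Rxy, Rxz and set V(r)={y}. Then ◇r at x, so □◇r at x, so ◇r at z, so some w with Rzw has r; w=y, i.e. Rzy. By symmetry of the argument, Ryz.

◇r → □◇r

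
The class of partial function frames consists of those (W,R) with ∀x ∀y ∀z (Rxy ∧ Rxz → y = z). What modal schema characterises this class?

The condition is partial functionality. The CD schema ◇s → □s defines it.

◇s → □s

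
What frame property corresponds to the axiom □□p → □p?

This schema is the C4 axiom.
Its frame correspondent is density — ∀x ∀y (Rxy → ∃z (Rxz ∧ Rzy)).

density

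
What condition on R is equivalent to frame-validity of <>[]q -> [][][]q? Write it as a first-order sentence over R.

forall x forall y forall z ((xRy & x R^3 z) -> exists w (yRw & z = w))

This is a Sahlqvist (Geach-type) schema ◇^1□^1q → □^3◇^0q.
Minimal-valuation argument: fix x; take any y with xR^1y and any z with xR^3z. Set V(q) to the set of worlds R-reachable from y in exactly 1 step. Then □^1q holds at y, so the antecedent holds at x; validity forces ◇^0q at z, giving a w with zR^0w and yR^1w.
First-order correspondent: forall x forall y forall z ((xRy & x R^3 z) -> exists w (yRw & z = w)).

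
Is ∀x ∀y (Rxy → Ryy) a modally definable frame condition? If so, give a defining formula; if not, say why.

This is a Sahlqvist condition; the T□ axiom □(□r → r) defines it.

Yes, by □(□r → r)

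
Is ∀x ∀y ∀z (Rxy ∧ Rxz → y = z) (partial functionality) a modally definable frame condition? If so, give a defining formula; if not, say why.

Yes, by ◇p → □p

This is a Sahlqvist condition; the CD axiom ◇p → □p defines it.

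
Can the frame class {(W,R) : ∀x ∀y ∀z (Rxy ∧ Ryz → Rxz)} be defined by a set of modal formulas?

Yes — defined by □p → □□p

The condition is transitivity. A defining modal formula is □p → □□p.
Suppose □p→□□p is valid. Take Rxy, Ryz and set V(p)={w : Rxw}. Then □p at x, so □□p at x, so □p at y, so p at z, i.e. Rxz.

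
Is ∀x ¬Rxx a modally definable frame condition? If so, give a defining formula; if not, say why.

Not definable by any modal formula

Any modally definable frame class is closed under surjective bounded morphisms.
The 3-cycle (worlds w0,w1,w2 with w0→w1→w2→w0) is irreflexive, and the map sending every world to a single reflexive point • is a surjective bounded morphism (forth: every edge maps to (•,•); back: every world has a successor). So any modal formula valid on the 3-cycle is also valid on the reflexive point, which is not irreflexive.
So no modal formula (or set of formulas) defines exactly the irreflexive frames.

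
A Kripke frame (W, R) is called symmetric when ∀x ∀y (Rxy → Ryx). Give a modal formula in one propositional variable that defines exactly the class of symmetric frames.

q → □◇q

This is symmetry; the standard corresponding axiom is B: q → □◇q.
Suppose q→□◇q is valid. Take Rxy and set V(q)={x}. Then q at x, so □◇q at x, so ◇q at y, so some z with Ryz has q; z=x, i.e. Ryx.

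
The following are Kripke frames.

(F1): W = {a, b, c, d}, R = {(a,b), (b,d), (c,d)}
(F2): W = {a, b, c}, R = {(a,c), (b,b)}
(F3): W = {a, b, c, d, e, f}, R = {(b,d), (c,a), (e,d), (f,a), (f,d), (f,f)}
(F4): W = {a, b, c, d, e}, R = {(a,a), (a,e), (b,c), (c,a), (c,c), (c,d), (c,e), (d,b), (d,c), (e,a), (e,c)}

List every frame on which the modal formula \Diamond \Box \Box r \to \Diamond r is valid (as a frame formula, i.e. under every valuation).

Frame correspondent (Sahlqvist): \forall x \forall y (xRy \to \exists w (y R^2 w \wedge xRw)) — i.e. a generalized confluence (Geach) condition.
(F1): fails — aRb but no w with bR²w and aRw.
(F2): fails — aRc but no w with cR²w and aRw.
(F3): fails — bRd but no w with dR²w and bRw.
(F4): holds.

(F4)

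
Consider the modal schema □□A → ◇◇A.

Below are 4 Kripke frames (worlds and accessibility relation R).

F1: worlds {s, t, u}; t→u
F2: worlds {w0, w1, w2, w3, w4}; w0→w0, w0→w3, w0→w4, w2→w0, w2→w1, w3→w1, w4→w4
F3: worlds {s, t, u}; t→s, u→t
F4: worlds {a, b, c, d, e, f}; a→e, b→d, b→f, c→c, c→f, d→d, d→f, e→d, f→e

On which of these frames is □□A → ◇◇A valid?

Frame correspondent (Sahlqvist): ∀x ∃w (xR²w ∧ xR²w) — i.e. a generalized confluence (Geach) condition.
F1: fails — at s but no w with sR²w and sR²w.
F2: fails — at w1 but no w with w1R²w and w1R²w.
F3: fails — at s but no w with sR²w and sR²w.
F4: satisfies the condition.
Valid on: F4.

F4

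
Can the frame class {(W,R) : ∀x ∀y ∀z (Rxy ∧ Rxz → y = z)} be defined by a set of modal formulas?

The condition is partial functionality. A defining modal formula is ◇q → □q.

Yes — defined by ◇q → □q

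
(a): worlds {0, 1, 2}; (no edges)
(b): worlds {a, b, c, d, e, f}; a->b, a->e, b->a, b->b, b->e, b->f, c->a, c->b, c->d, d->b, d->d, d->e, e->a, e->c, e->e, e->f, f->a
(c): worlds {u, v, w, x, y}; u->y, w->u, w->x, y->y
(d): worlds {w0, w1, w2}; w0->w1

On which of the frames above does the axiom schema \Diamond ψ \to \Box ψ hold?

Frame correspondent (Sahlqvist): \forall x \forall y \forall z (Rxy \wedge Rxz \to y = z) — i.e. partial functionality.
(a): satisfies the condition.
(b): fails — a sees both b and e.
(c): fails — w sees both u and x.
(d): satisfies the condition.

(a), (d)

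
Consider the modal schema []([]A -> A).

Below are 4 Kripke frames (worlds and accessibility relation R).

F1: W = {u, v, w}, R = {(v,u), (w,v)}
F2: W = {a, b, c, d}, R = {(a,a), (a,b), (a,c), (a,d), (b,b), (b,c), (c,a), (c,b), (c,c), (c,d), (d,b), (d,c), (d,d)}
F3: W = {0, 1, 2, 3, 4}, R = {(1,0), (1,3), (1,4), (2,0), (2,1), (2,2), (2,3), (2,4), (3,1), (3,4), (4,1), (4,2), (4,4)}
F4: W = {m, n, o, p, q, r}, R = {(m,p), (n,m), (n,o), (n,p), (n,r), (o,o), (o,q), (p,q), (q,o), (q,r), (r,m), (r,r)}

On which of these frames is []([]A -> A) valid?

Frame correspondent (Sahlqvist): forall x forall y (Rxy -> Ryy) — i.e. shift-reflexivity.
F1: fails — Rvu but not Ruu.
F2: condition met.
F3: fails — R10 but not R00.
F4: fails — Rrm but not Rmm.

F2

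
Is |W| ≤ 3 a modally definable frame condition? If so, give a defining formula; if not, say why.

If a class were modally definable it would be closed under disjoint unions (Goldblatt–Thomason).
Any modal formula valid on each of 4 disjoint one-world frames is valid on their disjoint union (validity is preserved under disjoint unions). Each one-world frame has |W|=1≤3, but the union has |W|=4.
So the class is not modally definable.

No — not modally definable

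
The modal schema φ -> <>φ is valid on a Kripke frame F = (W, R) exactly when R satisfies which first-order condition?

reflexivity

Replacing φ by ¬φ and contraposing gives the equivalent schema □φ → φ.
Suppose □φ→φ is valid. At any x set V(φ)={w : Rxw}. Then □φ holds at x, so φ holds at x, i.e. Rxx.
Conversely, on a frame with reflexivity the schema holds at every world under every valuation.
Frame condition: forall x Rxx.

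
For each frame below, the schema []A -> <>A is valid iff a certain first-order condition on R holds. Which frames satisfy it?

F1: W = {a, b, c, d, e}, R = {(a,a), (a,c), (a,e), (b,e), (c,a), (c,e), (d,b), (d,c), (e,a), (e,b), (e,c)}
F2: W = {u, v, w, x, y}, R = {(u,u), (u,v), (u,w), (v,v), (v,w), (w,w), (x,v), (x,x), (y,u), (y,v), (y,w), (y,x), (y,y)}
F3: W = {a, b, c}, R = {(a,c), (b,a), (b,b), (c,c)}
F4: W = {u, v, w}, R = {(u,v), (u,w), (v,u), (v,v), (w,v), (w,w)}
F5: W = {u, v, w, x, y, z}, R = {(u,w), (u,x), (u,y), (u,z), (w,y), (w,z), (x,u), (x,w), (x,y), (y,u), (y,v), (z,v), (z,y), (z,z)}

The schema corresponds to seriality: forall x exists y Rxy.
F1: satisfies the condition.
F2: satisfies the condition.
F3: satisfies the condition.
F4: satisfies the condition.
F5: fails — world v has no successor.

F1, F2, F3, F4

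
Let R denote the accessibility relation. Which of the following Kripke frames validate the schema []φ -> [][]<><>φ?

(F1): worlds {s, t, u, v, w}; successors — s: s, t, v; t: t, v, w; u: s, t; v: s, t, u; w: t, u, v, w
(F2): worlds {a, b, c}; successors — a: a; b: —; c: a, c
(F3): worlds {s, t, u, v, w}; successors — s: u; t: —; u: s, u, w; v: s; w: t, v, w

(F1), (F2)

Frame correspondent (Sahlqvist): forall x forall z (x R^2 z -> exists w (xRw & z R^2 w)) — i.e. a generalized confluence (Geach) condition.
(F1): ✓.
(F2): ✓.
(F3): fails — sR²w but no w* with sRw* and wR²w*.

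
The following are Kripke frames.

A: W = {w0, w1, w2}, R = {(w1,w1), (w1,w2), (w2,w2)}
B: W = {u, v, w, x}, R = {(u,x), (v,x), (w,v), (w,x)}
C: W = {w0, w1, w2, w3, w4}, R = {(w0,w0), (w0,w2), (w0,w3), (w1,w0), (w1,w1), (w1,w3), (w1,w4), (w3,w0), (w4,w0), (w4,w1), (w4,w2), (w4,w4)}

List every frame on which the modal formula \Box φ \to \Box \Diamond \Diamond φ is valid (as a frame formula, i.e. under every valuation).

A

This is the axiom for a generalized confluence (Geach) condition; its first-order frame correspondent is \forall x \forall z (xRz \to \exists w (xRw \wedge z R^2 w)).
A: condition met.
B: fails — uRx but no t with uRt and xR²t.
C: fails — w0Rw2 but no w with w0Rw and w2R²w.
Valid on: A.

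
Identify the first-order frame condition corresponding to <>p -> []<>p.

The Euclidean property

This is the 5 axiom.
Its frame correspondent is the Euclidean property — forall x forall y forall z (Rxy & Rxz -> Ryz).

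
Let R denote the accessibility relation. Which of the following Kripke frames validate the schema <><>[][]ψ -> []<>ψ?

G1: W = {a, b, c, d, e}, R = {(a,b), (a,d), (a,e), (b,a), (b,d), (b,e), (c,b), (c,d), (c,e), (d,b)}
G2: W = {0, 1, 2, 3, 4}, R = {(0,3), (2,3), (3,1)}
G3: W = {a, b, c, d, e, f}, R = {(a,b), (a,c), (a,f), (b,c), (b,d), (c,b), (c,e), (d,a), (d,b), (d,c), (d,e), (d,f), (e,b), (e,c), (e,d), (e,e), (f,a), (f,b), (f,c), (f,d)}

G3

This is the axiom for a generalized confluence (Geach) condition; its first-order frame correspondent is forall x forall y forall z ((x R^2 y & xRz) -> exists w (y R^2 w & zRw)).
G1: fails — aR²a, aRe but no w with aR²w and eRw.
G2: fails — 0R²1, 0R3 but no w with 1R²w and 3Rw.
G3: holds.
Valid on: G3.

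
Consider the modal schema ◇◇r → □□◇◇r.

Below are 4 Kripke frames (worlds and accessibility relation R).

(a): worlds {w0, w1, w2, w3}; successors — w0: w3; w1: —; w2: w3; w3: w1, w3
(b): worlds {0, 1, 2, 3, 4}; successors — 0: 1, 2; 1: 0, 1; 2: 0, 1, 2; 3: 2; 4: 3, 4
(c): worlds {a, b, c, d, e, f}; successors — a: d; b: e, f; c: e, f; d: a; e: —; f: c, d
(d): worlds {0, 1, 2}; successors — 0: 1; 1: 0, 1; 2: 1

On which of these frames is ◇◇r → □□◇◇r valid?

The schema corresponds to a generalized confluence (Geach) condition: ∀x ∀y ∀z ((xR²y ∧ xR²z) → ∃w (y = w ∧ zR²w)).
(a): fails — w0R²w1, w0R²w1 but no w with w1=w and w1R²w.
(b): fails — 4R²3, 4R²2 but no w with 3=w and 2R²w.
(c): fails — bR²c, bR²d but no w with c=w and dR²w.
(d): holds.
Valid on: (d).

(d)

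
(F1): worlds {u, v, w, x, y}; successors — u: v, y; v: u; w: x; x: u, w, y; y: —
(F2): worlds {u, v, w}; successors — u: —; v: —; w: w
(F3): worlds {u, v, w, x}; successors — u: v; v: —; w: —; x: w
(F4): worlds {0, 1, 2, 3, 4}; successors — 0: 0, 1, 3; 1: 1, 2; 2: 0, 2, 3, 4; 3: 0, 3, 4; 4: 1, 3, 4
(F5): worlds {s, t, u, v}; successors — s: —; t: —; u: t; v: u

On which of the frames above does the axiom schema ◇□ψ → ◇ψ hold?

The schema corresponds to a generalized confluence (Geach) condition: ∀x ∀y (xRy → ∃w (yRw ∧ xRw)).
(F1): fails — uRv but no t with vRt and uRt.
(F2): satisfies the condition.
(F3): fails — uRv but no t with vRt and uRt.
(F4): satisfies the condition.
(F5): fails — uRt but no w with tRw and uRw.
Valid on: (F2), (F4).

(F2), (F4)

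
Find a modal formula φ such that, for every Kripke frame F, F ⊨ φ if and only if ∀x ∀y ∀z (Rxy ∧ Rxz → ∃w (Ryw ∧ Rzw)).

◇□r → □◇r

The condition is convergence. The .2 schema ◇□r → □◇r defines it.
Suppose ◇□r→□◇r is valid. Take Rxy, Rxz and set V(r)={w : Ryw}. Then □r at y so ◇□r at x, so □◇r at x, so ◇r at z, giving w with Rzw and Ryw.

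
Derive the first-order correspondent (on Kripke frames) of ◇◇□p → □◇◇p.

∀x ∀y ∀z ((xR²y ∧ xRz) → ∃w (yRw ∧ zR²w))

This is a Sahlqvist (Geach-type) schema ◇^2□^1p → □^1◇^2p.
First-order correspondent: ∀x ∀y ∀z ((xR²y ∧ xRz) → ∃w (yRw ∧ zR²w)).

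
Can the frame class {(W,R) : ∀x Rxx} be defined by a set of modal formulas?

Yes — defined by □r → r

The condition is reflexivity. A defining modal formula is □r → r.
Suppose □r→r is valid. At any x set V(r)={w : Rxw}. Then □r holds at x, so r holds at x, i.e. Rxx.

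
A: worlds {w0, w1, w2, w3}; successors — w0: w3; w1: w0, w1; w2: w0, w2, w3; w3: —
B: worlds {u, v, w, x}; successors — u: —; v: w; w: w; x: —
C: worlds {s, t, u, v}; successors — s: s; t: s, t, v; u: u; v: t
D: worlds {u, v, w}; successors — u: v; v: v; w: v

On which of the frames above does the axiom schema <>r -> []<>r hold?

Frame correspondent (Sahlqvist): forall x forall y forall z (Rxy & Rxz -> Ryz) — i.e. the Euclidean property.
A: fails — Rw0w3 and Rw0w3 but not Rw3w3.
B: holds.
C: fails — Rtv and Rtv but not Rvv.
D: holds.
Valid on: B, D.

B, D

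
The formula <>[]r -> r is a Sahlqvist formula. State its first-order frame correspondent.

Replacing r by ¬r and contraposing gives the equivalent schema r → □◇r.
Suppose r→□◇r is valid. Take Rxy and set V(r)={x}. Then r at x, so □◇r at x, so ◇r at y, so some z with Ryz has r; z=x, i.e. Ryx.
Conversely, any frame satisfying forall x forall y (Rxy -> Ryx) validates the schema.
Frame condition: forall x forall y (Rxy -> Ryx).

symmetry: forall x forall y (Rxy -> Ryx)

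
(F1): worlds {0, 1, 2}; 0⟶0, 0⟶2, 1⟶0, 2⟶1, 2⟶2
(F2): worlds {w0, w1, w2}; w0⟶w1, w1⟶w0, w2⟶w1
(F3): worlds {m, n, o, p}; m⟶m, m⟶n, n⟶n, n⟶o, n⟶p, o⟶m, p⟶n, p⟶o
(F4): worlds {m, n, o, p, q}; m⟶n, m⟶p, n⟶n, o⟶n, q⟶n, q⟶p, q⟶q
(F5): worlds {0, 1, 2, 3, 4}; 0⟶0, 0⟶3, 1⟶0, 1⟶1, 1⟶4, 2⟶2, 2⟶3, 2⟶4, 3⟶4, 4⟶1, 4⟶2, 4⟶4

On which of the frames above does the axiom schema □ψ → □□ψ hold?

Frame correspondent (Sahlqvist): ∀x ∀y ∀z (Rxy ∧ Ryz → Rxz) — i.e. transitivity.
(F1): fails — R10 and R02 but not R12.
(F2): fails — Rw0w1 and Rw1w0 but not Rw0w0.
(F3): fails — Rom and Rmn but not Ron.
(F4): holds.
(F5): fails — R10 and R03 but not R13.
Valid on: (F4).

(F4)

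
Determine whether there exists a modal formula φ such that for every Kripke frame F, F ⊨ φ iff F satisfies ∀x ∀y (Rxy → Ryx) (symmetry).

Yes — defined by p → □◇p

Yes: it is symmetry, defined by the B schema p → □◇p.
Suppose p→□◇p is valid. Take Rxy and set V(p)={x}. Then p at x, so □◇p at x, so ◇p at y, so some z with Ryz has p; z=x, i.e. Ryx.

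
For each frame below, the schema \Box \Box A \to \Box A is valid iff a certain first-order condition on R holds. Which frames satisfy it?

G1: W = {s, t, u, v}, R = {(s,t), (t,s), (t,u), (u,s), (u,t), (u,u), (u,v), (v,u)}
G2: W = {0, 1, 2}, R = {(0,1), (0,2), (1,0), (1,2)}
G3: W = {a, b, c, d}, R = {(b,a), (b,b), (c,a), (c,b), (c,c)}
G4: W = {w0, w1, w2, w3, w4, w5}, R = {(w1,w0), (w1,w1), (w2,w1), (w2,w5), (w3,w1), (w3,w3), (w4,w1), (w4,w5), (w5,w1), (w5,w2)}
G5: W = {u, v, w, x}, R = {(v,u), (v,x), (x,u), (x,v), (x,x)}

G3, G5

The schema corresponds to density: \forall x \forall y (Rxy \to \exists z (Rxz \wedge Rzy)).
G1: fails — Rst but no z with Rsz and Rzt.
G2: fails — R01 but no z with R0z and Rz1.
G3: ✓.
G4: fails — Rw5w2 but no z with Rw5z and Rzw2.
G5: ✓.
Valid on: G3, G5.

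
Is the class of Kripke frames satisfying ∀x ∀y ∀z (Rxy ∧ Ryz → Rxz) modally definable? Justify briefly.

Definable; □r → □□r defines it

This is a Sahlqvist condition; the 4 axiom □r → □□r defines it.
Suppose □r→□□r is valid. Take Rxy, Ryz and set V(r)={w : Rxw}. Then □r at x, so □□r at x, so □r at y, so r at z, i.e. Rxz.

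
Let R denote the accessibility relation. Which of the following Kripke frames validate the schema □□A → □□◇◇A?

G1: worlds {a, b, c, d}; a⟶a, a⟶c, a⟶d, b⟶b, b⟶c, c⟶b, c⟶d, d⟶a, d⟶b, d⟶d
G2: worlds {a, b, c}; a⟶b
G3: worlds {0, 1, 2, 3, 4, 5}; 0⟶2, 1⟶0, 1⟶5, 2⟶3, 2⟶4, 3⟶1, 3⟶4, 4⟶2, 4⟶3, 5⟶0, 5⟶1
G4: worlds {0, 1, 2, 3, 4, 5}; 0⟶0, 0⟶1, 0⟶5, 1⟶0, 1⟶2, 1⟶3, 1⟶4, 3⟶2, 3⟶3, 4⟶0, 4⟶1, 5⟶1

This is the axiom for a generalized confluence (Geach) condition; its first-order frame correspondent is ∀x ∀z (xR²z → ∃w (xR²w ∧ zR²w)).
G1: holds.
G2: holds.
G3: fails — 1R²0 but no w with 1R²w and 0R²w.
G4: fails — 0R²2 but no w with 0R²w and 2R²w.

G1, G2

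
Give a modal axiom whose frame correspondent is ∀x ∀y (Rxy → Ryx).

s → □◇s

The condition is symmetry. The B schema s → □◇s defines it.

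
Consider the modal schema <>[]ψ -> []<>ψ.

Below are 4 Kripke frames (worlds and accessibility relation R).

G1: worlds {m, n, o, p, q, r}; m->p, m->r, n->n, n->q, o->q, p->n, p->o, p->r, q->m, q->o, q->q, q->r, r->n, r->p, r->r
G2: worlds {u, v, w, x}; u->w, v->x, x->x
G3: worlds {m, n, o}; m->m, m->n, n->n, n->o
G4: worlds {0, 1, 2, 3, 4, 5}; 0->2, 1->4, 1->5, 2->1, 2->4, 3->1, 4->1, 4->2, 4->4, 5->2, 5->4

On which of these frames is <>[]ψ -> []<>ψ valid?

The schema corresponds to convergence: forall x forall y forall z (Rxy & Rxz -> exists w (Ryw & Rzw)).
G1: fails — Rpr and Rpo but r and o have no common successor.
G2: fails — Ruw and Ruw but w and w have no common successor.
G3: fails — Rnn and Rno but n and o have no common successor.
G4: holds.
Valid on: G4.

G4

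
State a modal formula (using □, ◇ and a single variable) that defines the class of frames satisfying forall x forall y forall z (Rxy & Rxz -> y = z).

This is partial functionality; the standard corresponding axiom is CD: ◇s → □s.

◇s → □s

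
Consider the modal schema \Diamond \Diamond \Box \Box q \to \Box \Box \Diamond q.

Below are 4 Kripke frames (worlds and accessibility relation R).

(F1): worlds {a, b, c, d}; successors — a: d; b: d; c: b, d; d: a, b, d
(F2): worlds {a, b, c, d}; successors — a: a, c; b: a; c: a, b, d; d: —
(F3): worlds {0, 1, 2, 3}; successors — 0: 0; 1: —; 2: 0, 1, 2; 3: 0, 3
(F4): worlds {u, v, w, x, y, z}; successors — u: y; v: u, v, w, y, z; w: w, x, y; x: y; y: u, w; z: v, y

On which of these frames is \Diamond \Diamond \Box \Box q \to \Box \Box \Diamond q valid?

(F1)

This is the axiom for a generalized confluence (Geach) condition; its first-order frame correspondent is \forall x \forall y \forall z ((x R^2 y \wedge x R^2 z) \to \exists w (y R^2 w \wedge zRw)).
(F1): condition met.
(F2): fails — aR²a, aR²d but no w with aR²w and dRw.
(F3): fails — 2R²0, 2R²1 but no w with 0R²w and 1Rw.
(F4): fails — uR²u, uR²u but no t with uR²t and uRt.
Valid on: (F1).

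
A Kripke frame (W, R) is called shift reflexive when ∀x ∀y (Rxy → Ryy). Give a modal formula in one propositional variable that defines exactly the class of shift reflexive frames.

The condition is shift-reflexivity. The T□ schema □(□r → r) defines it.
Suppose □(□r→r) is valid. Take Rxy and set V(r)={w : Ryw}. Then at y, □r holds; since □(□r→r) at x, □r→r at y, so r at y, i.e. Ryy.

□(□r → r)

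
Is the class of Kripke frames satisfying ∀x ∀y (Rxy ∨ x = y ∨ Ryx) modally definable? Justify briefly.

Not modally definable

If a class were modally definable it would be closed under disjoint unions (Goldblatt–Thomason).
Take 4 disjoint single-world reflexive frames: each is trivially connected, but their disjoint union has 4 worlds with no edge between distinct components, so it is not connected.
So the class is not modally definable.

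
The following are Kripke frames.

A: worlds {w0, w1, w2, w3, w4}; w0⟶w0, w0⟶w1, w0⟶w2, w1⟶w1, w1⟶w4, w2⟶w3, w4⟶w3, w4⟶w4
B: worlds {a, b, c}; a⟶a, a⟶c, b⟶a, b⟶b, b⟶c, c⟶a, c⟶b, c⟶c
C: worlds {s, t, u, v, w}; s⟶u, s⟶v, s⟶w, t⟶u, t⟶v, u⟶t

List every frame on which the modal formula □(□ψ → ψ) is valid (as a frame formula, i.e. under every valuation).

This is the axiom for shift-reflexivity; its first-order frame correspondent is ∀x ∀y (Rxy → Ryy).
A: fails — Rw0w2 but not Rw2w2.
B: satisfies the condition.
C: fails — Rtv but not Rvv.

B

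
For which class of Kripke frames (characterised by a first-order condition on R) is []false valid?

This schema is the Ver axiom.
Its frame correspondent is emptiness of R — forall x forall y ~Rxy.

emptiness of R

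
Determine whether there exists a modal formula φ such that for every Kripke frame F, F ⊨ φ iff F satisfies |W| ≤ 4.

Not modally definable

If a class were modally definable it would be closed under disjoint unions (Goldblatt–Thomason).
Any modal formula valid on each of 5 disjoint one-world frames is valid on their disjoint union (validity is preserved under disjoint unions). Each one-world frame has |W|=1≤4, but the union has |W|=5.
Hence having at most 4 worlds is not modally definable.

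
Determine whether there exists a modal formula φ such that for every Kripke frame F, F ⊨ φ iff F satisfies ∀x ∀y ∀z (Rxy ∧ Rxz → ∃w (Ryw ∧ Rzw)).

Yes: it is convergence, defined by the .2 schema ◇□q → □◇q.
Suppose ◇□q→□◇q is valid. Take Rxy, Rxz and set V(q)={w : Ryw}. Then □q at y so ◇□q at x, so □◇q at x, so ◇q at z, giving w with Rzw and Ryw.

Yes, by ◇□q → □◇q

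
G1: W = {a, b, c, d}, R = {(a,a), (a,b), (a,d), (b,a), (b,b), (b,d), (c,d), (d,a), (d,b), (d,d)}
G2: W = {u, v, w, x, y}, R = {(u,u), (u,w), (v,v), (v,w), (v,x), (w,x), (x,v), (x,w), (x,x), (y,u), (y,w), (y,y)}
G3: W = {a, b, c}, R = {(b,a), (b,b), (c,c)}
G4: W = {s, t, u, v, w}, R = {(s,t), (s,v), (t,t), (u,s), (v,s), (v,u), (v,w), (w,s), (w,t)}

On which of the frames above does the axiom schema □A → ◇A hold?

G1, G2, G4

This is the axiom for seriality; its first-order frame correspondent is ∀x ∃y Rxy.
G1: condition met.
G2: condition met.
G3: fails — world a has no successor.
G4: condition met.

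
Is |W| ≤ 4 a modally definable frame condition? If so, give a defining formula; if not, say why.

Modal frame validity is preserved under disjoint unions.
Any modal formula valid on each of 5 disjoint one-world frames is valid on their disjoint union (validity is preserved under disjoint unions). Each one-world frame has |W|=1≤4, but the union has |W|=5.
Hence having at most 4 worlds is not modally definable.

Not modally definable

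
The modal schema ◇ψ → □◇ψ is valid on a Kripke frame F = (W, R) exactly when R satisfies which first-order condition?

the Euclidean property: ∀x ∀y ∀z (Rxy ∧ Rxz → Ryz)

Suppose ◇ψ→□◇ψ is valid. Take Rxy, Rxz and set V(ψ)={y}. Then ◇ψ at x, so □◇ψ at x, so ◇ψ at z, so some w with Rzw has ψ; w=y, i.e. Rzy. By symmetry of the argument, Ryz.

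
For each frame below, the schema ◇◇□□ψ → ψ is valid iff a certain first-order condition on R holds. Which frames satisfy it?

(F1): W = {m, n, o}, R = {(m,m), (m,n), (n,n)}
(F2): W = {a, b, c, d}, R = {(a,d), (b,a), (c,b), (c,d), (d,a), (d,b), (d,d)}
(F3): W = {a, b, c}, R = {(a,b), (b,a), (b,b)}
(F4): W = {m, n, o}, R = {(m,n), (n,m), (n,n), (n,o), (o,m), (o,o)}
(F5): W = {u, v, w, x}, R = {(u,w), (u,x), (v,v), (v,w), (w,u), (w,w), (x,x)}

Frame correspondent (Sahlqvist): ∀x ∀y (xR²y → ∃w (yR²w ∧ x = w)) — i.e. a generalized confluence (Geach) condition.
(F1): fails — mR²n but no w with nR²w and m=w.
(F2): fails — aR²b but no w with bR²w and a=w.
(F3): condition met.
(F4): condition met.
(F5): fails — uR²x but no t with xR²t and u=t.
Valid on: (F3), (F4).

(F3), (F4)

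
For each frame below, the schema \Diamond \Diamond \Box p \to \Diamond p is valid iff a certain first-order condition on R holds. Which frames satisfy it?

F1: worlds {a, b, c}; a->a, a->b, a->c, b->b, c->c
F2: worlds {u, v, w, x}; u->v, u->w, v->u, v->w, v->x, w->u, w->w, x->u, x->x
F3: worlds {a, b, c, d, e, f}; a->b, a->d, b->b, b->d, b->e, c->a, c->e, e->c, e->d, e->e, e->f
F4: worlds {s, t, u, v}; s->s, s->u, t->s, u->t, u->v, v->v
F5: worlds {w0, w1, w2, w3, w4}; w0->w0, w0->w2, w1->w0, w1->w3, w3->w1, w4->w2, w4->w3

The schema corresponds to a generalized confluence (Geach) condition: \forall x \forall y (x R^2 y \to \exists w (yRw \wedge xRw)).
F1: condition met.
F2: fails — uR²x but no t with xRt and uRt.
F3: fails — aR²d but no w with dRw and aRw.
F4: fails — sR²u but no w with uRw and sRw.
F5: fails — w0R²w2 but no w with w2Rw and w0Rw.

F1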